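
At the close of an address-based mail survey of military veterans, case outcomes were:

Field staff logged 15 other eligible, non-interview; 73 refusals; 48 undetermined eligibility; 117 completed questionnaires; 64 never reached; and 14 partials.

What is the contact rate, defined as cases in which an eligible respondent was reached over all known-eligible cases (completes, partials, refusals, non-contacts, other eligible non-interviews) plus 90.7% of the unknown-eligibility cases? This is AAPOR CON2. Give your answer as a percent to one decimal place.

67.1%

Top = 117 + 14 + 73 + 15 = 219
Known eligible = 117 + 14 + 73 + 64 + 15 = 283
Estimated eligible among unknowns = 0.9070 × 48 = 43.54
Denom = 283 + 43.54 = 326.54
CON2 = 219 / 326.54 = 0.6707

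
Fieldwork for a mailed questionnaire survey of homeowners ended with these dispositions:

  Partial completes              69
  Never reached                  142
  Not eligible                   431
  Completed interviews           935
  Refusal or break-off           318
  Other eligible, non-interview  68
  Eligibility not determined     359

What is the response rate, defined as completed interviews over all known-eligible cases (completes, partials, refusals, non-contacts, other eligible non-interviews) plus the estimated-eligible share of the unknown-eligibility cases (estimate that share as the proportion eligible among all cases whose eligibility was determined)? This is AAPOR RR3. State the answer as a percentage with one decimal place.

51.6%

Top = 935
Determined eligible = 935 + 69 + 318 + 142 + 68 = 1532
e = 1532 / (1532 + 431) = 1532 / 1963 = 0.7804
Estimated eligible among unknowns = 0.7804 × 359 = 280.16
Denom = 1532 + 280.16 = 1812.16
RR3 = 935 / 1812.16 = 0.5160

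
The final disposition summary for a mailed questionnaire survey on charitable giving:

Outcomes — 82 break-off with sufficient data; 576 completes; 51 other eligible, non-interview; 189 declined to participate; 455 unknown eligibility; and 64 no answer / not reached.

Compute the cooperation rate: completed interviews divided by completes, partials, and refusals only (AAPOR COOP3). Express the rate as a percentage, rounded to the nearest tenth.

Top = 576
Base = 576 + 82 + 189 = 847
COOP3 = 576 / 847 = 0.6800

68.0%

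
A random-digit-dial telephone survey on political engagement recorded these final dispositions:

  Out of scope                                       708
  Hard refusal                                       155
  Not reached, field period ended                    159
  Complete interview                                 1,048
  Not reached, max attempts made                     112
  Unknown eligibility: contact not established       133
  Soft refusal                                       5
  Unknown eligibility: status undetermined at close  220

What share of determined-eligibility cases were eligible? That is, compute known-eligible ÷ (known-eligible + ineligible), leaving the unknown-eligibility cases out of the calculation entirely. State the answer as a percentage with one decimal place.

67.6%

Refusals = 155 + 5 = 160
No contact after all attempts = 159 + 112 = 271
Unknown if eligible = 133 + 220 = 353
Eligible (known) → 1048 + 160 + 271 = 1479
e = 1479 / (1479 + 708) = 1479 / 2187 = 0.6763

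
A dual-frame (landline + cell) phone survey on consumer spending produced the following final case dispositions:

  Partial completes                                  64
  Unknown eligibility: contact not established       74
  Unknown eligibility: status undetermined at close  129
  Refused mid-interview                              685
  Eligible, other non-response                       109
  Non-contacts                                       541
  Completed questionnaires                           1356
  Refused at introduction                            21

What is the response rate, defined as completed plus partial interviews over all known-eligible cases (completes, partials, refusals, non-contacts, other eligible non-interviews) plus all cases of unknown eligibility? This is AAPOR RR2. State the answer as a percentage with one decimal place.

47.7%

Refusals = 21 + 685 = 706
Unknown if eligible = 74 + 129 = 203
Numerator → 1356 + 64 = 1420
Denom → 1356 + 64 + 706 + 541 + 109 + 203 = 2979
RR2 = 1420 / 2979 = 0.4767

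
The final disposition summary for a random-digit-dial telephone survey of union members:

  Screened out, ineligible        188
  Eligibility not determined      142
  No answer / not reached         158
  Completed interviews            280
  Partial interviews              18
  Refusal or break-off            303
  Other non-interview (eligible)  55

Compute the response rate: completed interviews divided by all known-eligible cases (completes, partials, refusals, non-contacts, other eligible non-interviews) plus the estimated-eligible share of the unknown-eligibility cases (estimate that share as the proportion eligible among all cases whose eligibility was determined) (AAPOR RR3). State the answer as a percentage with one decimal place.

Top → 280
Known eligible → 280 + 18 + 303 + 158 + 55 = 814
e = 814 / (814 + 188) = 814 / 1002 = 0.8124
Eligible share of unknowns → 0.8124 × 142 = 115.36
Denom → 814 + 115.36 = 929.36
RR3 = 280 / 929.36 = 0.3013

30.1%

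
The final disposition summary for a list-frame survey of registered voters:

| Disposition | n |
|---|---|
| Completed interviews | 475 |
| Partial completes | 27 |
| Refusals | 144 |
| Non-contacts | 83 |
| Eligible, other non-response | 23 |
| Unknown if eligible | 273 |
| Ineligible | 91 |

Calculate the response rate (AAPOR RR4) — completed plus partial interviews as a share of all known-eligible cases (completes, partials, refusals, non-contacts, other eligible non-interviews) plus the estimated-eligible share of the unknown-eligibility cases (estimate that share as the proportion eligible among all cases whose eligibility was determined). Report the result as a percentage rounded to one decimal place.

Num → 475 + 27 = 502
Eligible (known) → 475 + 27 + 144 + 83 + 23 = 752
e = 752 / (752 + 91) = 752 / 843 = 0.8921
Eligible share of unknowns → 0.8921 × 273 = 243.54
Denominator → 752 + 243.54 = 995.54
RR4 = 502 / 995.54 = 0.5042

50.4%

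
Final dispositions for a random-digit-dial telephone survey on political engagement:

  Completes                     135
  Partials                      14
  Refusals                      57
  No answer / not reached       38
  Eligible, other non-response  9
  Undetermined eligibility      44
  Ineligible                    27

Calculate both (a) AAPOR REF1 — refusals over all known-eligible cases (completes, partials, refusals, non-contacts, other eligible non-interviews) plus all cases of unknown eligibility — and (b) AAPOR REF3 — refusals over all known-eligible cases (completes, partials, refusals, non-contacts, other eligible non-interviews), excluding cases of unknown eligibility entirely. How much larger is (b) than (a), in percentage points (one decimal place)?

Num → 57
Denominator → 135 + 14 + 57 + 38 + 9 + 44 = 297
REF1 = 57 / 297 = 0.1919
Denominator → 135 + 14 + 57 + 38 + 9 = 253
REF3 = 57 / 253 = 0.2253
Difference = 22.53 − 19.19 = 3.34 percentage points

3.3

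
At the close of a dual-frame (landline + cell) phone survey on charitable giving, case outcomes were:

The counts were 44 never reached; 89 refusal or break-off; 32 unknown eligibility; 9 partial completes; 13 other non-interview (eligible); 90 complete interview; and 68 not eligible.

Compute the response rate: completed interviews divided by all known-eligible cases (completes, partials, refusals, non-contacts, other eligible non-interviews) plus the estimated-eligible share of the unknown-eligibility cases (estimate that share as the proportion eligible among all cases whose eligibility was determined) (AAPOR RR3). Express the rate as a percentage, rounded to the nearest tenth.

33.3%

Numerator = 90
Eligible (known) = 90 + 9 + 89 + 44 + 13 = 245
e = 245 / (245 + 68) = 245 / 313 = 0.7827
Estimated eligible among unknowns = 0.7827 × 32 = 25.05
Denom = 245 + 25.05 = 270.05
RR3 = 90 / 270.05 = 0.3333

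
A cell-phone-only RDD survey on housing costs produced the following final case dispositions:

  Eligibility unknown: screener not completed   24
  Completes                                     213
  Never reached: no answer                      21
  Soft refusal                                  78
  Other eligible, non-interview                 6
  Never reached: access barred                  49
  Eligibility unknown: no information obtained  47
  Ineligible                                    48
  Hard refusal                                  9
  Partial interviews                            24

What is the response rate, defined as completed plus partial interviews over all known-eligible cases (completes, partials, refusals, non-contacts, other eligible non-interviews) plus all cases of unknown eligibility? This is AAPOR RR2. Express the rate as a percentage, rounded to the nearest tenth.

50.3%

Refusal or break-off = 9 + 78 = 87
Non-contacts = 21 + 49 = 70
Unknown if eligible = 24 + 47 = 71
Top: 213 + 24 = 237
Base: 213 + 24 + 87 + 70 + 6 + 71 = 471
RR2 = 237 / 471 = 0.5032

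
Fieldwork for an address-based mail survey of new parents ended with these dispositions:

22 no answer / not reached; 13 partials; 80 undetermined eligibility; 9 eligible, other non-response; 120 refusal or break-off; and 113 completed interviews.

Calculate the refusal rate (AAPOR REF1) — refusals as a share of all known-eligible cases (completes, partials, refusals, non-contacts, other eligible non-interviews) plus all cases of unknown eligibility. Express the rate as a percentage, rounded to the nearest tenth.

Top: 120
Denom: 113 + 13 + 120 + 22 + 9 + 80 = 357
REF1 = 120 / 357 = 0.3361

33.6%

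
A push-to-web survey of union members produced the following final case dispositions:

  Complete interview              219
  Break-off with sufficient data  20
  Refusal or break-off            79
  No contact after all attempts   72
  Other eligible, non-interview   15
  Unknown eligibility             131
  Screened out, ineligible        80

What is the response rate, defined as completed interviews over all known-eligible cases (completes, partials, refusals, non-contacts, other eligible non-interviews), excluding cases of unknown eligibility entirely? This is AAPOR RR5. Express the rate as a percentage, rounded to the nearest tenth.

54.1%

Top: 219
Denominator: 219 + 20 + 79 + 72 + 15 = 405
RR5 = 219 / 405 = 0.5407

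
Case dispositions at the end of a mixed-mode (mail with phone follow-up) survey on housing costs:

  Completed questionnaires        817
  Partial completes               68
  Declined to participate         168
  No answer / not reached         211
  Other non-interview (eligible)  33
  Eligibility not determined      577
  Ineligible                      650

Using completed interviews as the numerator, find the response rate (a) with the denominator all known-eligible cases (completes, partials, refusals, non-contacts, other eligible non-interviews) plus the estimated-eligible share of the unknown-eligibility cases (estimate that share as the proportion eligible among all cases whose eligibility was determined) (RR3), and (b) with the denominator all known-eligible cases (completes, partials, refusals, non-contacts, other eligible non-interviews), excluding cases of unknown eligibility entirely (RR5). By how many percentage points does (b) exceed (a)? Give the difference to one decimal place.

14.4

Top = 817
Eligible (known) = 817 + 68 + 168 + 211 + 33 = 1297
e = 1297 / (1297 + 650) = 1297 / 1947 = 0.6662
Eligible share of unknowns = 0.6662 × 577 = 384.40
Denom = 1297 + 384.40 = 1681.40
RR3 = 817 / 1681.40 = 0.4859
Denom = 817 + 68 + 168 + 211 + 33 = 1297
RR5 = 817 / 1297 = 0.6299
Difference = 62.99 − 48.59 = 14.40 percentage points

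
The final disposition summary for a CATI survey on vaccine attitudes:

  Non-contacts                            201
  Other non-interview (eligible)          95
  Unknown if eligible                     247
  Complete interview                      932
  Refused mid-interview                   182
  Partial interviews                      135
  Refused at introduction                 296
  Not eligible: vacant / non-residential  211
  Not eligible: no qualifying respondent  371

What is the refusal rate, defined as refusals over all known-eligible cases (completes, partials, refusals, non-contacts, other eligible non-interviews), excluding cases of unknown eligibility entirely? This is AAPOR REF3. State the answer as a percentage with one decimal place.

Refusals = 296 + 182 = 478
Not eligible = 371 + 211 = 582
Top → 478
Denom → 932 + 135 + 478 + 201 + 95 = 1841
REF3 = 478 / 1841 = 0.2596

26.0%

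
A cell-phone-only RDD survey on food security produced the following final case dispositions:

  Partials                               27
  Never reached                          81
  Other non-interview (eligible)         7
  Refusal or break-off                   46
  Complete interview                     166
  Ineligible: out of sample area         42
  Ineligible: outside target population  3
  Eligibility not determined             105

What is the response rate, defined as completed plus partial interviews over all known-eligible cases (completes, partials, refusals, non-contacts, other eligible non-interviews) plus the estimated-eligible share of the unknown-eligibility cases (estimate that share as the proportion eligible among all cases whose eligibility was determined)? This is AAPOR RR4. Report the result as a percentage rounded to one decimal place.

46.0%

Screened out, ineligible = 3 + 42 = 45
Top: 166 + 27 = 193
Determined eligible: 166 + 27 + 46 + 81 + 7 = 327
e = 327 / (327 + 45) = 327 / 372 = 0.8790
Eligible share of unknowns: 0.8790 × 105 = 92.30
Base: 327 + 92.30 = 419.30
RR4 = 193 / 419.30 = 0.4603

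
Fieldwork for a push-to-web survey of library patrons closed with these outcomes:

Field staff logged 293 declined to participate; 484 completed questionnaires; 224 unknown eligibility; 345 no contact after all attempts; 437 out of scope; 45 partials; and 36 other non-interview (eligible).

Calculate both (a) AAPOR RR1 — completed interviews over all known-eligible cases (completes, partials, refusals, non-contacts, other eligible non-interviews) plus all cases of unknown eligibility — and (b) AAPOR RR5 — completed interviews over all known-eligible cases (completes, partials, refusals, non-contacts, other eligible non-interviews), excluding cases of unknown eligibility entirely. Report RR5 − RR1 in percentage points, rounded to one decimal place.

Top → 484
Denom → 484 + 45 + 293 + 345 + 36 + 224 = 1427
RR1 = 484 / 1427 = 0.3392
Denom → 484 + 45 + 293 + 345 + 36 = 1203
RR5 = 484 / 1203 = 0.4023
Difference = 40.23 − 33.92 = 6.31 percentage points

6.3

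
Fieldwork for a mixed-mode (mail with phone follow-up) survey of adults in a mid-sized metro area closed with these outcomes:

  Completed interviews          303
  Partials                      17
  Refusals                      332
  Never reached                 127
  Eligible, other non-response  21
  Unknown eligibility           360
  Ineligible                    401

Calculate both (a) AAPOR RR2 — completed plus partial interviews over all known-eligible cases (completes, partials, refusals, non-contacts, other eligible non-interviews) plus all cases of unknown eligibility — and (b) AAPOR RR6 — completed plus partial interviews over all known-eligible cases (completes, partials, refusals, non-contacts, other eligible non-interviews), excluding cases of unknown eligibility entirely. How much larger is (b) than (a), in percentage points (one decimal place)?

Top → 303 + 17 = 320
Denominator → 303 + 17 + 332 + 127 + 21 + 360 = 1160
RR2 = 320 / 1160 = 0.2759
Denominator → 303 + 17 + 332 + 127 + 21 = 800
RR6 = 320 / 800 = 0.4000
Difference = 40.00 − 27.59 = 12.41 percentage points

12.4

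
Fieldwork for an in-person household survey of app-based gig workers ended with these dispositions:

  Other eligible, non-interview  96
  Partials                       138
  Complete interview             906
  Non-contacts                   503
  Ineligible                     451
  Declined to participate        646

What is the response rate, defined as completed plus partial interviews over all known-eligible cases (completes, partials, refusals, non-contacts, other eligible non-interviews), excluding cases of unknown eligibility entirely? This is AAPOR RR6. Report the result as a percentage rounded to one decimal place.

45.6%

Numerator: 906 + 138 = 1044
Base: 906 + 138 + 646 + 503 + 96 = 2289
RR6 = 1044 / 2289 = 0.4561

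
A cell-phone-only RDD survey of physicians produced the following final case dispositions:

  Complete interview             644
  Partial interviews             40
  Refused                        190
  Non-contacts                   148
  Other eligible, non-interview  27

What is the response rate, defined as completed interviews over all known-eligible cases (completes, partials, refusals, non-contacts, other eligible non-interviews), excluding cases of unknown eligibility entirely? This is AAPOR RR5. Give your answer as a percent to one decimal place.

61.4%

Num: 644
Denominator: 644 + 40 + 190 + 148 + 27 = 1049
RR5 = 644 / 1049 = 0.6139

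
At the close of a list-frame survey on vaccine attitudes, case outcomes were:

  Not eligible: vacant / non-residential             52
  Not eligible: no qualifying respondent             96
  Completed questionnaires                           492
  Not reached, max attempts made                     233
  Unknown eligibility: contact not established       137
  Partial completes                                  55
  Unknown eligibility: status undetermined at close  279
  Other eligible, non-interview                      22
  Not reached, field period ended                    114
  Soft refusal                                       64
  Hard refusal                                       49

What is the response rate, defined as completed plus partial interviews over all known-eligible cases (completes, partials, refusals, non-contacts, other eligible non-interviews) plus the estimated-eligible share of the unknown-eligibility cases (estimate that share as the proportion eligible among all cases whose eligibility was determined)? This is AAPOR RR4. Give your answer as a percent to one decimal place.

Refused = 49 + 64 = 113
Non-contacts = 114 + 233 = 347
Undetermined eligibility = 137 + 279 = 416
Out of scope = 96 + 52 = 148
Num: 492 + 55 = 547
Determined eligible: 492 + 55 + 113 + 347 + 22 = 1029
e = 1029 / (1029 + 148) = 1029 / 1177 = 0.8743
Eligible share of unknowns: 0.8743 × 416 = 363.71
Base: 1029 + 363.71 = 1392.71
RR4 = 547 / 1392.71 = 0.3928

39.3%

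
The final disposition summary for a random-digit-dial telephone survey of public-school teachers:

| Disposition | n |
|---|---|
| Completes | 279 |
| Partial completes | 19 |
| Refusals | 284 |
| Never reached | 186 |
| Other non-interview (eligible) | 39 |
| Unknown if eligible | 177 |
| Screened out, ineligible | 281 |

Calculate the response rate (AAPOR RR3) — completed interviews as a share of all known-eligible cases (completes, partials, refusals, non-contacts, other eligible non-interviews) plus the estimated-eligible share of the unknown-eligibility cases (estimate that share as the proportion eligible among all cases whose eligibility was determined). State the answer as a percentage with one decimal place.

Numerator → 279
Known eligible → 279 + 19 + 284 + 186 + 39 = 807
e = 807 / (807 + 281) = 807 / 1088 = 0.7417
e × U → 0.7417 × 177 = 131.28
Denominator → 807 + 131.28 = 938.28
RR3 = 279 / 938.28 = 0.2974

29.7%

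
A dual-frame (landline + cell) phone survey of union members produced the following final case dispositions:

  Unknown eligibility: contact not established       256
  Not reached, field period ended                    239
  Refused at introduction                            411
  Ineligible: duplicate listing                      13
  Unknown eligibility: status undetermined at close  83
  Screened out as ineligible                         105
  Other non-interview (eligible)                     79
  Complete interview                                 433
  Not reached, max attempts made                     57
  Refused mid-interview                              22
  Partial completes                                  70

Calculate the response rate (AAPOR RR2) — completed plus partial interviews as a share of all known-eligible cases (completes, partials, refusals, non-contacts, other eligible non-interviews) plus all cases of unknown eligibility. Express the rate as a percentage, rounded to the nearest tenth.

Refusal or break-off = 411 + 22 = 433
Non-contacts = 239 + 57 = 296
Eligibility not determined = 256 + 83 = 339
Out of scope = 105 + 13 = 118
Num = 433 + 70 = 503
Denom = 433 + 70 + 433 + 296 + 79 + 339 = 1650
RR2 = 503 / 1650 = 0.3048

30.5%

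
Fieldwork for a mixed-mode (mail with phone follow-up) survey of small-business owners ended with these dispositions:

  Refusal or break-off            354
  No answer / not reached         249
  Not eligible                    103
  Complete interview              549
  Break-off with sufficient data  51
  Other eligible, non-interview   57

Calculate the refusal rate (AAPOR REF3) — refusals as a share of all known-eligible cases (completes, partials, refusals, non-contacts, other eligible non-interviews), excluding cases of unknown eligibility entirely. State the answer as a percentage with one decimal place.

Num → 354
Denom → 549 + 51 + 354 + 249 + 57 = 1260
REF3 = 354 / 1260 = 0.2810

28.1%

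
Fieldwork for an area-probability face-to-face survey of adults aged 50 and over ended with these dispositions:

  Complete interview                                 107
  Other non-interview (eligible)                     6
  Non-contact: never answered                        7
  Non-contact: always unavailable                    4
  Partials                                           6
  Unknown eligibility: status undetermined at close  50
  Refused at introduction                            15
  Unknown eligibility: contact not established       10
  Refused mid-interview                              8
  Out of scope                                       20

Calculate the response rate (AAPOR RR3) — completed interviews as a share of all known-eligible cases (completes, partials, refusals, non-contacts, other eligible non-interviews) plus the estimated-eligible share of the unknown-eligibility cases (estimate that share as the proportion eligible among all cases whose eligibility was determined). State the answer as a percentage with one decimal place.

Refusal or break-off = 15 + 8 = 23
No answer / not reached = 7 + 4 = 11
Unknown eligibility = 10 + 50 = 60
Num → 107
Determined eligible → 107 + 6 + 23 + 11 + 6 = 153
e = 153 / (153 + 20) = 153 / 173 = 0.8844
Eligible share of unknowns → 0.8844 × 60 = 53.06
Base → 153 + 53.06 = 206.06
RR3 = 107 / 206.06 = 0.5193

51.9%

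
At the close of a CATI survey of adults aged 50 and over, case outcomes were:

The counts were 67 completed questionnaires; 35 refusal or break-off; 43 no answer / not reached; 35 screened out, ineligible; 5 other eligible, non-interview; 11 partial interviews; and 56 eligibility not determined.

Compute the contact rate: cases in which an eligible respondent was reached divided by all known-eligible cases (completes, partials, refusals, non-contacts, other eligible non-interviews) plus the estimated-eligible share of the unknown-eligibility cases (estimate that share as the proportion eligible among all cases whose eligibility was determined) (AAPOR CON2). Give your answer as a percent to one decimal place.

Numerator → 67 + 11 + 35 + 5 = 118
Eligible (known) → 67 + 11 + 35 + 43 + 5 = 161
e = 161 / (161 + 35) = 161 / 196 = 0.8214
Eligible share of unknowns → 0.8214 × 56 = 46.00
Base → 161 + 46.00 = 207.00
CON2 = 118 / 207.00 = 0.5700

57.0%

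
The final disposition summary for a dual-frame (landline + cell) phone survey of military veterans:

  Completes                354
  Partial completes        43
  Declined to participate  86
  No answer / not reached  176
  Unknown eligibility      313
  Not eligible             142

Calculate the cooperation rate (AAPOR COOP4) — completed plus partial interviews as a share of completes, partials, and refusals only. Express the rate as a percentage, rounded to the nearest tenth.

82.2%

Numerator = 354 + 43 = 397
Base = 354 + 43 + 86 = 483
COOP4 = 397 / 483 = 0.8219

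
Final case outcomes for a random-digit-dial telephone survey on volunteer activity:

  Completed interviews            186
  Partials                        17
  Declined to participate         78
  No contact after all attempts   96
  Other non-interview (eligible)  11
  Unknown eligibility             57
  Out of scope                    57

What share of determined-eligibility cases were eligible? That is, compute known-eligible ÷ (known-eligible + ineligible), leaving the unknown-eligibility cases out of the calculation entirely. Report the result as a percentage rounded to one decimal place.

87.2%

Eligible (known): 186 + 17 + 78 + 96 + 11 = 388
e = 388 / (388 + 57) = 388 / 445 = 0.8719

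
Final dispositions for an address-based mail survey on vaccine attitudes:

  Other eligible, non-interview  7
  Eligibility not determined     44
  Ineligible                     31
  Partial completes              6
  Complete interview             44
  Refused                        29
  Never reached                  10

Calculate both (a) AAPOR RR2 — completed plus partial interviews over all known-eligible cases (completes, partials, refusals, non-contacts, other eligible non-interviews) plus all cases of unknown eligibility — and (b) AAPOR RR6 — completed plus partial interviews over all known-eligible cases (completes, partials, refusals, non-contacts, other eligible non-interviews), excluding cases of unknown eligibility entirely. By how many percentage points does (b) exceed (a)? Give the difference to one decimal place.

16.4

Num: 44 + 6 = 50
Base: 44 + 6 + 29 + 10 + 7 + 44 = 140
RR2 = 50 / 140 = 0.3571
Base: 44 + 6 + 29 + 10 + 7 = 96
RR6 = 50 / 96 = 0.5208
Difference = 52.08 − 35.71 = 16.37 percentage points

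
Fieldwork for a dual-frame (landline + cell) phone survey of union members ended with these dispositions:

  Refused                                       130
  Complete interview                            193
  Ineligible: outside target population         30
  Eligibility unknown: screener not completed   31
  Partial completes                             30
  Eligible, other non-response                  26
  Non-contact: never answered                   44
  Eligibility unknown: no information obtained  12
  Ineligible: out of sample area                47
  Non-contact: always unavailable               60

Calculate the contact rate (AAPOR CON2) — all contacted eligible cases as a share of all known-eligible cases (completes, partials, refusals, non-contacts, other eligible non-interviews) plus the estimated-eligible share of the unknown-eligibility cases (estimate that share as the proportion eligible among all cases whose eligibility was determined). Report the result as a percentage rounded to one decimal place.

No answer / not reached = 44 + 60 = 104
Undetermined eligibility = 31 + 12 = 43
Not eligible = 30 + 47 = 77
Top: 193 + 30 + 130 + 26 = 379
Determined eligible: 193 + 30 + 130 + 104 + 26 = 483
e = 483 / (483 + 77) = 483 / 560 = 0.8625
Eligible share of unknowns: 0.8625 × 43 = 37.09
Denominator: 483 + 37.09 = 520.09
CON2 = 379 / 520.09 = 0.7287

72.9%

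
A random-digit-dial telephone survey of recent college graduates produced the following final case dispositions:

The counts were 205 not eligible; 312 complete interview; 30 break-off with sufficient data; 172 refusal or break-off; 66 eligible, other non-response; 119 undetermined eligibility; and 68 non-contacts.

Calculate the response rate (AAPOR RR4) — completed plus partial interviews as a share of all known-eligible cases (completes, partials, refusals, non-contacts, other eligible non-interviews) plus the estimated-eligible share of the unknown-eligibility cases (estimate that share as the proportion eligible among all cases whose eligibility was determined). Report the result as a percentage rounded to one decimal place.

46.3%

Numerator = 312 + 30 = 342
Determined eligible = 312 + 30 + 172 + 68 + 66 = 648
e = 648 / (648 + 205) = 648 / 853 = 0.7597
Eligible share of unknowns = 0.7597 × 119 = 90.40
Denom = 648 + 90.40 = 738.40
RR4 = 342 / 738.40 = 0.4632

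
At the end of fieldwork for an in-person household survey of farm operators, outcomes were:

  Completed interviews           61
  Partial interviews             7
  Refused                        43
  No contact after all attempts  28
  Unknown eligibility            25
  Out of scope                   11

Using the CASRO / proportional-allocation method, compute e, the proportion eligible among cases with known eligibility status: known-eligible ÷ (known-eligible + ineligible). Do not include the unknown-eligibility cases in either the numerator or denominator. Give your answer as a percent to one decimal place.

Eligible (known) = 61 + 7 + 43 + 28 = 139
e = 139 / (139 + 11) = 139 / 150 = 0.9267

92.7%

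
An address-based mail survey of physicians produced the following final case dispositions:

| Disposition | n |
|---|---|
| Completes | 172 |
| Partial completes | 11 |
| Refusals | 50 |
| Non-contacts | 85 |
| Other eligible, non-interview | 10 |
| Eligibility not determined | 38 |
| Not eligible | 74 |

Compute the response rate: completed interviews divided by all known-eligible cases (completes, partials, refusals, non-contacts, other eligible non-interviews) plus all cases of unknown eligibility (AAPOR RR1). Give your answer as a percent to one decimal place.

47.0%

Top = 172
Denominator = 172 + 11 + 50 + 85 + 10 + 38 = 366
RR1 = 172 / 366 = 0.4699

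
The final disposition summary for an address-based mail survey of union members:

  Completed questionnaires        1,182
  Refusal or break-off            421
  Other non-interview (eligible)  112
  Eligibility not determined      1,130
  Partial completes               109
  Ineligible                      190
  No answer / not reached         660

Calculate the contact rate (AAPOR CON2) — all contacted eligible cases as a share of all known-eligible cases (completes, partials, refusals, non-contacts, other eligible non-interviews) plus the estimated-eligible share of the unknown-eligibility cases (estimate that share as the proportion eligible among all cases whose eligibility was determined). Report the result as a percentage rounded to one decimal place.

Num: 1182 + 109 + 421 + 112 = 1824
Eligible (known): 1182 + 109 + 421 + 660 + 112 = 2484
e = 2484 / (2484 + 190) = 2484 / 2674 = 0.9289
e × U: 0.9289 × 1130 = 1049.66
Base: 2484 + 1049.66 = 3533.66
CON2 = 1824 / 3533.66 = 0.5162

51.6%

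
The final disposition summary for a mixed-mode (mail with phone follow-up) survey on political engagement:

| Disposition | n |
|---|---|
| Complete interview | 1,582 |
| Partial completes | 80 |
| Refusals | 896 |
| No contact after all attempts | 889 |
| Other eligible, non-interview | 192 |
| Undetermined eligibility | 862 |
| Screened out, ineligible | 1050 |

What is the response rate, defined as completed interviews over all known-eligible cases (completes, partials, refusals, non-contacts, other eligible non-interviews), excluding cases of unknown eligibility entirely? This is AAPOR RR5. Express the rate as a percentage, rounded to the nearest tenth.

Numerator = 1582
Denominator = 1582 + 80 + 896 + 889 + 192 = 3639
RR5 = 1582 / 3639 = 0.4347

43.5%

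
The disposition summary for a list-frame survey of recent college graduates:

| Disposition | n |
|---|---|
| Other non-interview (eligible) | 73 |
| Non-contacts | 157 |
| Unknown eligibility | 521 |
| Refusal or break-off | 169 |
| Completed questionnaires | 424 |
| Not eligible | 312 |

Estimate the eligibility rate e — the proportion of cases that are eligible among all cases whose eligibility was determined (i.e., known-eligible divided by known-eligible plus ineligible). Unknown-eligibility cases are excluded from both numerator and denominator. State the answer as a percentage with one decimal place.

Eligible (known) = 424 + 169 + 157 + 73 = 823
e = 823 / (823 + 312) = 823 / 1135 = 0.7251

72.5%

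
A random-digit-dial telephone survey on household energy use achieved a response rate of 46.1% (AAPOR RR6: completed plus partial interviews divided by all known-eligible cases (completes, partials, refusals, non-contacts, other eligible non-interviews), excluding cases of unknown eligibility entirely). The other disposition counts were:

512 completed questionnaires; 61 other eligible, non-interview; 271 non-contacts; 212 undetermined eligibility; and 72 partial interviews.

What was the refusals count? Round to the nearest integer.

Top: 512 + 72 = 584
RR6 = 584 / D = 0.461
D = 584 / 0.461 = 1266.8
Remaining denominator categories sum to 916
refusals = 1266.8 − 916 ≈ 351

351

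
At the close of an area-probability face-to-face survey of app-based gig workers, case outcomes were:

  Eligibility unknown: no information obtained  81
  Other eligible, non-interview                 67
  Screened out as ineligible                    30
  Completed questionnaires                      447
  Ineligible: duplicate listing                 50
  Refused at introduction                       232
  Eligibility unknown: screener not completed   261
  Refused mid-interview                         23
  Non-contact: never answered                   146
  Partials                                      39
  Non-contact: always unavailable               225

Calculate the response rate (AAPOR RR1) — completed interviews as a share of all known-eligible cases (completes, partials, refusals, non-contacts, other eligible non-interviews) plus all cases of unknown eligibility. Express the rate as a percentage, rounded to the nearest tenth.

29.4%

Refusals = 232 + 23 = 255
No contact after all attempts = 146 + 225 = 371
Unknown eligibility = 261 + 81 = 342
Ineligible = 30 + 50 = 80
Num → 447
Denominator → 447 + 39 + 255 + 371 + 67 + 342 = 1521
RR1 = 447 / 1521 = 0.2939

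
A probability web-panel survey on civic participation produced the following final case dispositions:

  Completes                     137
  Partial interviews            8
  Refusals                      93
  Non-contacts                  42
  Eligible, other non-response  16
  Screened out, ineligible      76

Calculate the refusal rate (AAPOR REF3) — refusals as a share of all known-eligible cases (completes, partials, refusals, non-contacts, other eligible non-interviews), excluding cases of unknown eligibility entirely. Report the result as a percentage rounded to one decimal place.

Numerator → 93
Base → 137 + 8 + 93 + 42 + 16 = 296
REF3 = 93 / 296 = 0.3142

31.4%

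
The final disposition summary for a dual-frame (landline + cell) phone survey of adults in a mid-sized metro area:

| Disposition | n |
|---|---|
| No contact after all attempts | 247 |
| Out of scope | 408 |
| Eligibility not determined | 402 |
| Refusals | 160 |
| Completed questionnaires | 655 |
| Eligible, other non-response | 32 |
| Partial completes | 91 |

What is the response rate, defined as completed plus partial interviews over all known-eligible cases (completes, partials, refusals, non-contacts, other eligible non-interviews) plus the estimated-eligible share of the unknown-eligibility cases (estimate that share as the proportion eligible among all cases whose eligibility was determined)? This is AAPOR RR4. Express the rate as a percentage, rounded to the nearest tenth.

50.3%

Numerator → 655 + 91 = 746
Determined eligible → 655 + 91 + 160 + 247 + 32 = 1185
e = 1185 / (1185 + 408) = 1185 / 1593 = 0.7439
Estimated eligible among unknowns → 0.7439 × 402 = 299.05
Denom → 1185 + 299.05 = 1484.05
RR4 = 746 / 1484.05 = 0.5027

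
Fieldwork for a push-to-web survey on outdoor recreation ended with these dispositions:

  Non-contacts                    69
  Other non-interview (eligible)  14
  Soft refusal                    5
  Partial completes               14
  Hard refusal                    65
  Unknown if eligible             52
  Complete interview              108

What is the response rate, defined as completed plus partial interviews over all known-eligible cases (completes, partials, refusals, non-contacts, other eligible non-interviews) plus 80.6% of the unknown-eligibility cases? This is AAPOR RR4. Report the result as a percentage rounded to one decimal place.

38.5%

Refused = 65 + 5 = 70
Top: 108 + 14 = 122
Determined eligible: 108 + 14 + 70 + 69 + 14 = 275
e × U: 0.8060 × 52 = 41.91
Denominator: 275 + 41.91 = 316.91
RR4 = 122 / 316.91 = 0.3850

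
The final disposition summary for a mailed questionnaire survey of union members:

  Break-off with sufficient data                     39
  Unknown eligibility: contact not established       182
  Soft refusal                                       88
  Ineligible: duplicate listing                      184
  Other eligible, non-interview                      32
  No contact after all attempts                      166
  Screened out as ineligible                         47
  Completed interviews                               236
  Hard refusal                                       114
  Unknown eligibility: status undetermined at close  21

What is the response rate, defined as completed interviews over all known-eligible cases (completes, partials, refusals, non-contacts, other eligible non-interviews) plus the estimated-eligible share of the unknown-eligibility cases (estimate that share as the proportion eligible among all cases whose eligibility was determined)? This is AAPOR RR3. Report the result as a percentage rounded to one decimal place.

Declined to participate = 114 + 88 = 202
Eligibility not determined = 182 + 21 = 203
Not eligible = 47 + 184 = 231
Num: 236
Determined eligible: 236 + 39 + 202 + 166 + 32 = 675
e = 675 / (675 + 231) = 675 / 906 = 0.7450
Estimated eligible among unknowns: 0.7450 × 203 = 151.23
Denominator: 675 + 151.23 = 826.23
RR3 = 236 / 826.23 = 0.2856

28.6%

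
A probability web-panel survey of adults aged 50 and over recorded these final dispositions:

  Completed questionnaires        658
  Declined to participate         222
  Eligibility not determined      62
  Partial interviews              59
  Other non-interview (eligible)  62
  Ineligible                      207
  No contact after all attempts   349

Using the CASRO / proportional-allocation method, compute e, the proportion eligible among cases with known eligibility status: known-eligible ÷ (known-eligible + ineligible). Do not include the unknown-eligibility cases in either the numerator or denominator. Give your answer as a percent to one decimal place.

86.7%

Determined eligible: 658 + 59 + 222 + 349 + 62 = 1350
e = 1350 / (1350 + 207) = 1350 / 1557 = 0.8671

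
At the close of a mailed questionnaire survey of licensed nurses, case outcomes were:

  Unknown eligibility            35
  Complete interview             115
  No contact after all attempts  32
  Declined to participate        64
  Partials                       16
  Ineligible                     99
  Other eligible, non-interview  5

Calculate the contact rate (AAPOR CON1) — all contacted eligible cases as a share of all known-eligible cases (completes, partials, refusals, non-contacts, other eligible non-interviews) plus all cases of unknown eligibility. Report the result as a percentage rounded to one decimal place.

74.9%

Num → 115 + 16 + 64 + 5 = 200
Denominator → 115 + 16 + 64 + 32 + 5 + 35 = 267
CON1 = 200 / 267 = 0.7491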